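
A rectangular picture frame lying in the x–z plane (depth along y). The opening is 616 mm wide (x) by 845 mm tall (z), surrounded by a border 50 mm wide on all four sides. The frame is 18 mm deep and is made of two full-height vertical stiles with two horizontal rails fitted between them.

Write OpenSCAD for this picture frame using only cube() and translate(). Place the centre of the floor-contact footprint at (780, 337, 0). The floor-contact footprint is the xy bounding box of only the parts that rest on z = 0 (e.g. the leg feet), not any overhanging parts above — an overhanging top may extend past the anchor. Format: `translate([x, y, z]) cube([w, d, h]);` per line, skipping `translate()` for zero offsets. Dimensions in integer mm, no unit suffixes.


translate([422, 328, 0]) cube([50, 18, 945]);
translate([1088, 328, 0]) cube([50, 18, 945]);
translate([472, 328, 0]) cube([616, 18, 50]);
translate([472, 328, 895]) cube([616, 18, 50]);


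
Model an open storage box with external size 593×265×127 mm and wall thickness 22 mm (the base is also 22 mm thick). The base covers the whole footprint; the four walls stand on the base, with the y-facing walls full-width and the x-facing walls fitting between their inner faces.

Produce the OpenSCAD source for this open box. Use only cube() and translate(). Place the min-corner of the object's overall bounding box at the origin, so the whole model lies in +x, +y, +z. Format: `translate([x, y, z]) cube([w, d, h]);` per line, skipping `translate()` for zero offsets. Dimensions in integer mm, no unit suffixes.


cube([593, 265, 22]);
translate([0, 0, 22]) cube([593, 22, 105]);
translate([0, 243, 22]) cube([593, 22, 105]);
translate([0, 22, 22]) cube([22, 221, 105]);
translate([571, 22, 22]) cube([22, 221, 105]);


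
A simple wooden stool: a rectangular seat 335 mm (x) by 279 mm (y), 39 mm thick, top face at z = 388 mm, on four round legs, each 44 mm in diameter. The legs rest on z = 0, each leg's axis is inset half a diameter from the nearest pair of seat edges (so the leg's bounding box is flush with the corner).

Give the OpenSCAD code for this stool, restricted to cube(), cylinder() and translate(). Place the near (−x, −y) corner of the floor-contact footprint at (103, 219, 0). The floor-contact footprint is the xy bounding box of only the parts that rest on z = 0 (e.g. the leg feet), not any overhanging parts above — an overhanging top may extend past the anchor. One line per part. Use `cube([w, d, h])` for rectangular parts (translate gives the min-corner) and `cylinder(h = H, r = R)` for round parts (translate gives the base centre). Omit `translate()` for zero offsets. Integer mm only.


translate([103, 219, 349]) cube([335, 279, 39]);
translate([125, 241, 0]) cylinder(h = 349, r = 22);
translate([416, 241, 0]) cylinder(h = 349, r = 22);
translate([125, 476, 0]) cylinder(h = 349, r = 22);
translate([416, 476, 0]) cylinder(h = 349, r = 22);


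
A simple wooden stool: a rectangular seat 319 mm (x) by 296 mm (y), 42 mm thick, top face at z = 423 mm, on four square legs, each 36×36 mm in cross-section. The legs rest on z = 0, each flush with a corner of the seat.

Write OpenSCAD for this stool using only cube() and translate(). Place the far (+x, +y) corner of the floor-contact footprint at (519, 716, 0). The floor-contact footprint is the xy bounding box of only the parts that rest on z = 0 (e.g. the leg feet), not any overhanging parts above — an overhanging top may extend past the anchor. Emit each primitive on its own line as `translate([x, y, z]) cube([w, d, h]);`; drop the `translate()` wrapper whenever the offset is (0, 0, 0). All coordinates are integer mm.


translate([200, 420, 381]) cube([319, 296, 42]);
translate([200, 420, 0]) cube([36, 36, 381]);
translate([483, 420, 0]) cube([36, 36, 381]);
translate([200, 680, 0]) cube([36, 36, 381]);
translate([483, 680, 0]) cube([36, 36, 381]);


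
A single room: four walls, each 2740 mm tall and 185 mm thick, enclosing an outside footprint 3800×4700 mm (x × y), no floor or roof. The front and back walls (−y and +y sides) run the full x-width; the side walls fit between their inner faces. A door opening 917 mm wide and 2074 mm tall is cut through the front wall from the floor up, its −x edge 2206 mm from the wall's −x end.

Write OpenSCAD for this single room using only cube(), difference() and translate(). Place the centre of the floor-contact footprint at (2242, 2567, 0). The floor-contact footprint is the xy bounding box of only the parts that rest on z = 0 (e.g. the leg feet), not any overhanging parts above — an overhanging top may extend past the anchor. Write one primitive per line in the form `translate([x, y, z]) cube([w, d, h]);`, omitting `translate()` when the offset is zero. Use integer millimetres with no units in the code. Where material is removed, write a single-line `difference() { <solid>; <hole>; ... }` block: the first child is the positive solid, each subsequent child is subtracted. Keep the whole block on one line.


difference() { translate([342, 217, 0]) cube([3800, 185, 2740]); translate([2548, 217, 0]) cube([917, 185, 2074]); }
translate([342, 4732, 0]) cube([3800, 185, 2740]);
translate([342, 402, 0]) cube([185, 4330, 2740]);
translate([3957, 402, 0]) cube([185, 4330, 2740]);


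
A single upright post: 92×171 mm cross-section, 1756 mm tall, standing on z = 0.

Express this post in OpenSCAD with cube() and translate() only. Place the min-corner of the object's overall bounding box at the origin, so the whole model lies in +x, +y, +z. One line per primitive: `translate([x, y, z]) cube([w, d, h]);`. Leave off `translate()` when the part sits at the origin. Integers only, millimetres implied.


cube([92, 171, 1756]);


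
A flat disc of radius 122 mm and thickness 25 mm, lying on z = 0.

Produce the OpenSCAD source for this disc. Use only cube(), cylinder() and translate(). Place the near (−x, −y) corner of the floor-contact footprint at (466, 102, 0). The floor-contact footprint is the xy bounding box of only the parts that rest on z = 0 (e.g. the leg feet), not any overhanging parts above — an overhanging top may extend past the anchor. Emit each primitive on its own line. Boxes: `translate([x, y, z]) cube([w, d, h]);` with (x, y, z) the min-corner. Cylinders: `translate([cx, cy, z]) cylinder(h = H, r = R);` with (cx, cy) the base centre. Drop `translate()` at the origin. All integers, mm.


translate([588, 224, 0]) cylinder(h = 25, r = 122);


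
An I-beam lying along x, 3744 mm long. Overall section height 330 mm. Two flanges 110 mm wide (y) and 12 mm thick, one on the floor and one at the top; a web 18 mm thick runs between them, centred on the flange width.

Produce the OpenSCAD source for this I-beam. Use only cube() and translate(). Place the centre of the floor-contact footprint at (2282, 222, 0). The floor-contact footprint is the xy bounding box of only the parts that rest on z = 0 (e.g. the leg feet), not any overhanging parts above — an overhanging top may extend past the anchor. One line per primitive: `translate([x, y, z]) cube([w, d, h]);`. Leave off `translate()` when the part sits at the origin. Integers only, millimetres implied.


translate([410, 167, 0]) cube([3744, 110, 12]);
translate([410, 213, 12]) cube([3744, 18, 306]);
translate([410, 167, 318]) cube([3744, 110, 12]);


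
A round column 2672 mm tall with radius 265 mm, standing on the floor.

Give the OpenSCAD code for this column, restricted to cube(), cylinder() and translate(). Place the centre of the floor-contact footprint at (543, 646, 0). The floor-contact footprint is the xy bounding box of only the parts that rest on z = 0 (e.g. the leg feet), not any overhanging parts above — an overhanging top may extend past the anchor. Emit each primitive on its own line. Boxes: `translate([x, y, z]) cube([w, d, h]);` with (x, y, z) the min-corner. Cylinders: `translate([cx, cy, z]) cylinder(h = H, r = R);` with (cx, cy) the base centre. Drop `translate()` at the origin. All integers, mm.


translate([543, 646, 0]) cylinder(h = 2672, r = 265);


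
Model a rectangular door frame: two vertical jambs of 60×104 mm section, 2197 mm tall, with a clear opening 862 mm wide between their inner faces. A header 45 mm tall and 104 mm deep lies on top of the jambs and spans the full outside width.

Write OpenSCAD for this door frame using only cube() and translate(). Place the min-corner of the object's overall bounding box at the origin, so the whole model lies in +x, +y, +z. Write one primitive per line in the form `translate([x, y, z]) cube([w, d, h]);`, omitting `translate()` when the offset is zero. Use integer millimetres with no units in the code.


cube([60, 104, 2197]);
translate([922, 0, 0]) cube([60, 104, 2197]);
translate([0, 0, 2197]) cube([982, 104, 45]);


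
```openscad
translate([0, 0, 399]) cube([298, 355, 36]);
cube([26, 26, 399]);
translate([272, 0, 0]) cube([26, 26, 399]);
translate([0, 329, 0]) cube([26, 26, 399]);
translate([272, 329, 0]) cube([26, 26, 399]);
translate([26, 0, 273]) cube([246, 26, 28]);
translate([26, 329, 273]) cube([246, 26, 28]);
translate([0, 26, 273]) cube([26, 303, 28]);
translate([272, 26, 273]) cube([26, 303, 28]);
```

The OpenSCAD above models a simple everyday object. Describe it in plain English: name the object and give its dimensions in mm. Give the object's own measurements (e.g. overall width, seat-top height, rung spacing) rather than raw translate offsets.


A simple wooden stool: a rectangular seat 298 mm (x) by 355 mm (y), 36 mm thick, top face at z = 435 mm, on four square legs, each 26×26 mm in cross-section. The legs rest on z = 0, each flush with a corner of the seat. Four stretchers, 26 mm wide and 28 mm tall, connect adjacent legs with their undersides at z = 273 mm, each running between the inner faces of the legs it joins and aligned with the legs' outer faces on the other axis.


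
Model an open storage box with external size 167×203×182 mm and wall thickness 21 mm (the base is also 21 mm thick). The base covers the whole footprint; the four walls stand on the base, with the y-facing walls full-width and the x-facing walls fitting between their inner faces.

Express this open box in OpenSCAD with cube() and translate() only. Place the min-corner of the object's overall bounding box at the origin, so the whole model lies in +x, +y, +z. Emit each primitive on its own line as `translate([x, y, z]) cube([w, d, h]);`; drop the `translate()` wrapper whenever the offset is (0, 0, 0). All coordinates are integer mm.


cube([167, 203, 21]);
translate([0, 0, 21]) cube([167, 21, 161]);
translate([0, 182, 21]) cube([167, 21, 161]);
translate([0, 21, 21]) cube([21, 161, 161]);
translate([146, 21, 21]) cube([21, 161, 161]);


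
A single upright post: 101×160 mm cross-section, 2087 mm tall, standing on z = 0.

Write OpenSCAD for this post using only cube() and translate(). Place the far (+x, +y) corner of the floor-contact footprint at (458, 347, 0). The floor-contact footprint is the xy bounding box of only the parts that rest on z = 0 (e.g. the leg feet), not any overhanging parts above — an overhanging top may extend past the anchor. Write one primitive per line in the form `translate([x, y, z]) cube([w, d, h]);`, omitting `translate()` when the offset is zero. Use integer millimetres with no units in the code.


translate([357, 187, 0]) cube([101, 160, 2087]);


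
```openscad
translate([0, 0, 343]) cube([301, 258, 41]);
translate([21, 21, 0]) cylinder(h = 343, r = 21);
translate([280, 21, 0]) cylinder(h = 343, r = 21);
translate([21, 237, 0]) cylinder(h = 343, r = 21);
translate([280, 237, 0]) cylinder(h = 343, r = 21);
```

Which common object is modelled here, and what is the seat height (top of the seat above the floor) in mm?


A stool. The seat height is 384 mm.

A 301×258×41 slab at z = 343 on four corner cylinders — a stool. The seat top is 343 + 41 = 384 mm.


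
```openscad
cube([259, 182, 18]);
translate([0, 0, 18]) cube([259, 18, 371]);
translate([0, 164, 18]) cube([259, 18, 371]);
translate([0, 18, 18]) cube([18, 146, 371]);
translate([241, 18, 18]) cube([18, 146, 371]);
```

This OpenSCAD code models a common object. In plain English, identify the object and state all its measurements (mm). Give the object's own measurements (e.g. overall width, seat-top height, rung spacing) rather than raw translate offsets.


An open-topped rectangular box: outside dimensions 259×182×389 mm, with a uniform wall and base thickness of 18 mm. The base is a full 259×182 slab on the floor; four walls sit on top of the base. The front and back walls (the −y and +y sides) span the full width; the two side walls fit between them.


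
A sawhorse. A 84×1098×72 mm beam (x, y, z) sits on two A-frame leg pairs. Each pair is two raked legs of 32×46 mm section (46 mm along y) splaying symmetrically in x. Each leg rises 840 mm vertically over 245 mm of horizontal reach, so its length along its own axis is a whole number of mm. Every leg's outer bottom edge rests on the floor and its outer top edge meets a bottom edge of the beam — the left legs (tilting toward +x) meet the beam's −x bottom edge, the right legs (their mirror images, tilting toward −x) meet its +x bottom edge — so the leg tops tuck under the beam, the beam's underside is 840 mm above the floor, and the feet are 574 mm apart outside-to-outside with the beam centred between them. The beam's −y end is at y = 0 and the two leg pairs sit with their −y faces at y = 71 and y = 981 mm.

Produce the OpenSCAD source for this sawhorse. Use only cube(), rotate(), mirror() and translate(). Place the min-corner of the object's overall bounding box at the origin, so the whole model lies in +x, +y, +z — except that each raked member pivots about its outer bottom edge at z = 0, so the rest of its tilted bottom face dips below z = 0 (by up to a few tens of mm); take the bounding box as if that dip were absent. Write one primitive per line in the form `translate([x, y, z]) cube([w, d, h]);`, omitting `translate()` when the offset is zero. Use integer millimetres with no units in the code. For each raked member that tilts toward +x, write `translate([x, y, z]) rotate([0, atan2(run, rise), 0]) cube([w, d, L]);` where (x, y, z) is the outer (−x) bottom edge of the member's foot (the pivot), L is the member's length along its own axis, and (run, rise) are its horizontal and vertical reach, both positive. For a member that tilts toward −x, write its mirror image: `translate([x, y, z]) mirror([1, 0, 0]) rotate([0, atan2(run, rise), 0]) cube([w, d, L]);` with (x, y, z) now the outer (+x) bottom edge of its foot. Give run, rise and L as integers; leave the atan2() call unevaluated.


// leg length = √(245² + 840²) = 875
// right-leg outer foot x = 2·245 + 84 = 574
// beam min-corner = (245, 0, 840)
translate([245, 0, 840]) cube([84, 1098, 72]);
translate([0, 71, 0]) rotate([0, atan2(245, 840), 0]) cube([32, 46, 875]);
translate([574, 71, 0]) mirror([1, 0, 0]) rotate([0, atan2(245, 840), 0]) cube([32, 46, 875]);
translate([0, 981, 0]) rotate([0, atan2(245, 840), 0]) cube([32, 46, 875]);
translate([574, 981, 0]) mirror([1, 0, 0]) rotate([0, atan2(245, 840), 0]) cube([32, 46, 875]);


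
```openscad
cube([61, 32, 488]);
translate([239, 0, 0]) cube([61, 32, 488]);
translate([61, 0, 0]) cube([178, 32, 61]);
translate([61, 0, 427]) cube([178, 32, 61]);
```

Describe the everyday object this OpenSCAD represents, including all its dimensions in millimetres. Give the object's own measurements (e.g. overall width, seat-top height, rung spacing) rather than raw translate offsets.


A rectangular picture frame lying in the x–z plane (depth along y). The opening is 178 mm wide (x) by 366 mm tall (z), surrounded by a border 61 mm wide on all four sides. The frame is 32 mm deep and is made of two full-height vertical stiles with two horizontal rails fitted between them.


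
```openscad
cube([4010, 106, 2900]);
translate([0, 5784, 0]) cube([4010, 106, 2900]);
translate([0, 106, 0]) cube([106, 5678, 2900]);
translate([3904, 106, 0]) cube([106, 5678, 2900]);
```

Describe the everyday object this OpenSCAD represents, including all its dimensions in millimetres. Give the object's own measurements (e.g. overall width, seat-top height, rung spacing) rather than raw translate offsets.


The wall frame of a small rectangular building: four walls, each 2900 mm tall and 106 mm thick, enclosing a footprint 4010 mm (x) by 5890 mm (y) outside-to-outside, with no floor or roof. The front and back walls (the −y and +y sides) span the full width; the two side walls fit between them.


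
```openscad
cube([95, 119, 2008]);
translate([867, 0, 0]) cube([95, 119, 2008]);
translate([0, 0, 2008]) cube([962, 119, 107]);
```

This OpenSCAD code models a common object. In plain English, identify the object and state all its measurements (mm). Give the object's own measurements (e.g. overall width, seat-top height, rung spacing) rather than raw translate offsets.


A door frame. The clear opening is 772 mm wide and 2008 mm high. Two 95 mm wide jambs, 119 mm deep, stand either side of the opening from the floor to the top of the opening. A 107 mm thick head sits across the top of both jambs, spanning the full outside width of the frame.


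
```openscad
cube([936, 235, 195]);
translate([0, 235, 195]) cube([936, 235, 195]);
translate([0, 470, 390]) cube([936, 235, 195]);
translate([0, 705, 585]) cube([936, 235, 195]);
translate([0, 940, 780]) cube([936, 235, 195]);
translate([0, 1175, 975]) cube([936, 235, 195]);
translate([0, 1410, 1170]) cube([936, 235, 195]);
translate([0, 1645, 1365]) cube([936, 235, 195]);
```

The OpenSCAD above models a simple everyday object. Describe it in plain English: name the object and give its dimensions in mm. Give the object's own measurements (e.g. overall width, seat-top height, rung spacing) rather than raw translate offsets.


A straight staircase of 8 solid steps. Each step is 936 mm wide (x), 235 mm deep (y, the going) and 195 mm tall (the rise). The first step rests on the floor; each subsequent step sits one going further in +y and one rise higher in +z, directly behind and above the previous step with no overlap.


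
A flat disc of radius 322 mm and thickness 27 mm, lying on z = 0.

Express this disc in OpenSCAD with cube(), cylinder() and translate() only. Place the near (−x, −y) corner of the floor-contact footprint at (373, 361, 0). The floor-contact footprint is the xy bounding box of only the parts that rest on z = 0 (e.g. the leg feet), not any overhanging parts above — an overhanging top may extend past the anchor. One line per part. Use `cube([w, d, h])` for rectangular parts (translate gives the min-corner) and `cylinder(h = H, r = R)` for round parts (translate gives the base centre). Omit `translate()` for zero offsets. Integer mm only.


translate([695, 683, 0]) cylinder(h = 27, r = 322);


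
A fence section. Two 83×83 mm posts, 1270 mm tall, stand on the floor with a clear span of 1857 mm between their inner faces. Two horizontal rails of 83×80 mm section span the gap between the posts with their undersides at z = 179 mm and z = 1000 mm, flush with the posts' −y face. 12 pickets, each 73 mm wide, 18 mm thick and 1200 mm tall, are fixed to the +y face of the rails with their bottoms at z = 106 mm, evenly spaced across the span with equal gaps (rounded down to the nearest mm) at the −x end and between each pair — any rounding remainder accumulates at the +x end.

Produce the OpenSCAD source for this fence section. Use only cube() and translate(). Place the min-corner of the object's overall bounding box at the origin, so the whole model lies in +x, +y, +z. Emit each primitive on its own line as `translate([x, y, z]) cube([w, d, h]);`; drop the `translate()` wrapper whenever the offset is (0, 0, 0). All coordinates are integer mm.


cube([83, 83, 1270]);
translate([1940, 0, 0]) cube([83, 83, 1270]);
translate([83, 0, 179]) cube([1857, 83, 80]);
translate([83, 0, 1000]) cube([1857, 83, 80]);
translate([158, 83, 106]) cube([73, 18, 1200]);
translate([306, 83, 106]) cube([73, 18, 1200]);
translate([454, 83, 106]) cube([73, 18, 1200]);
translate([602, 83, 106]) cube([73, 18, 1200]);
translate([750, 83, 106]) cube([73, 18, 1200]);
translate([898, 83, 106]) cube([73, 18, 1200]);
translate([1046, 83, 106]) cube([73, 18, 1200]);
translate([1194, 83, 106]) cube([73, 18, 1200]);
translate([1342, 83, 106]) cube([73, 18, 1200]);
translate([1490, 83, 106]) cube([73, 18, 1200]);
translate([1638, 83, 106]) cube([73, 18, 1200]);
translate([1786, 83, 106]) cube([73, 18, 1200]);


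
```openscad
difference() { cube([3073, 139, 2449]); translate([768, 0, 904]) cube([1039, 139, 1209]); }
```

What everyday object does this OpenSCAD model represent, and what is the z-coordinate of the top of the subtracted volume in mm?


A wall with a window opening. The window head height is 2113 mm.

A wall with a rectangular opening subtracted — a window. Sill at z = 904, opening 1209 mm tall, so the head is at 904 + 1209 = 2113 mm.


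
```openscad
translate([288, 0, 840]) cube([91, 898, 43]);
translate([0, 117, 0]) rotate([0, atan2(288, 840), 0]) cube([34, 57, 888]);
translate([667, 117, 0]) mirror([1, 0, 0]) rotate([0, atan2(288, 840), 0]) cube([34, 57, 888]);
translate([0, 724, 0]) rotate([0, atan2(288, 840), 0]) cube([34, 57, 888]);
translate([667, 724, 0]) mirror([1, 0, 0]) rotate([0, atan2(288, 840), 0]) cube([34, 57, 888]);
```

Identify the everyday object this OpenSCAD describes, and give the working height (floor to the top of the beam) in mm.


A sawhorse. The overall height is 883 mm.

A beam across two mirrored pairs of raked legs — a sawhorse. The beam's underside is at z = 840 (matching the legs' vertical rise in atan2(288, 840)) and the beam is 43 mm tall, so its top is at 840 + 43 = 883 mm. The raked legs top out at the beam's underside, so that is the highest point.


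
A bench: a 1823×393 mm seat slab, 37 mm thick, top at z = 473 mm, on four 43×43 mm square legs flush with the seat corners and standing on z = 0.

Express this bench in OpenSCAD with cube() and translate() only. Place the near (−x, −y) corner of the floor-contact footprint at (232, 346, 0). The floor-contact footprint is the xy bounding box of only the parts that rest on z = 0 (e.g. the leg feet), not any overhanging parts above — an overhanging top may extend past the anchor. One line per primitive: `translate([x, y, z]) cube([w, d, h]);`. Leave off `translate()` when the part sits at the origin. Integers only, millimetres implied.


// leg_h = 473 − 37 = 436
translate([232, 346, 436]) cube([1823, 393, 37]);
translate([232, 346, 0]) cube([43, 43, 436]);
translate([232, 696, 0]) cube([43, 43, 436]);
translate([2012, 346, 0]) cube([43, 43, 436]);
translate([2012, 696, 0]) cube([43, 43, 436]);


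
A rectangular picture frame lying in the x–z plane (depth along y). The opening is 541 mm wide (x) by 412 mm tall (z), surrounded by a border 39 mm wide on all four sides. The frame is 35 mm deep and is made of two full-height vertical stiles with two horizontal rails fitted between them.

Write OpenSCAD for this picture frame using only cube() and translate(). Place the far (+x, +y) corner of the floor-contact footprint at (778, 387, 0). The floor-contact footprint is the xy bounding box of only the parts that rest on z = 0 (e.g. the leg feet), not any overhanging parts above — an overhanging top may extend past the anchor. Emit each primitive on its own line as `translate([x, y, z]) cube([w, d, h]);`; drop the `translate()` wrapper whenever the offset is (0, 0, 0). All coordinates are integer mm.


translate([159, 352, 0]) cube([39, 35, 490]);
translate([739, 352, 0]) cube([39, 35, 490]);
translate([198, 352, 0]) cube([541, 35, 39]);
translate([198, 352, 451]) cube([541, 35, 39]);


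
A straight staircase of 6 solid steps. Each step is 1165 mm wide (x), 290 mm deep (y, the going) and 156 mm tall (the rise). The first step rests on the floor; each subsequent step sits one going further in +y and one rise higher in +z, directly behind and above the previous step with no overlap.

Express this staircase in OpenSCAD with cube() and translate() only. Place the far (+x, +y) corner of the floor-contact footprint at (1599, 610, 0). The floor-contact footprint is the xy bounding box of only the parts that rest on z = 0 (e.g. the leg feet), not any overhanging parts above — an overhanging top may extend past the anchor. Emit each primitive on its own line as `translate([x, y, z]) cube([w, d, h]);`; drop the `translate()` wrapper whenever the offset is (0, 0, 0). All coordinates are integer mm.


translate([434, 320, 0]) cube([1165, 290, 156]);
translate([434, 610, 156]) cube([1165, 290, 156]);
translate([434, 900, 312]) cube([1165, 290, 156]);
translate([434, 1190, 468]) cube([1165, 290, 156]);
translate([434, 1480, 624]) cube([1165, 290, 156]);
translate([434, 1770, 780]) cube([1165, 290, 156]);


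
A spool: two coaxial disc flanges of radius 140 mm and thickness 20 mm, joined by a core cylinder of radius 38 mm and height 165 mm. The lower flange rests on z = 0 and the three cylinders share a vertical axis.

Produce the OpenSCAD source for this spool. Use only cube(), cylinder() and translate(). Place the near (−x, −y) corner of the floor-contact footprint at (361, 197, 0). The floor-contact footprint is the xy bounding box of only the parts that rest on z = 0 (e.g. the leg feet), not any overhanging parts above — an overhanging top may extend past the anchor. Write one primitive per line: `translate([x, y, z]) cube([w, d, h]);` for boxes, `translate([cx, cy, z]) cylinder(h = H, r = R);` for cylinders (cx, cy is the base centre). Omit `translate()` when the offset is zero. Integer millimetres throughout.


translate([501, 337, 0]) cylinder(h = 20, r = 140);
translate([501, 337, 20]) cylinder(h = 165, r = 38);
translate([501, 337, 185]) cylinder(h = 20, r = 140);


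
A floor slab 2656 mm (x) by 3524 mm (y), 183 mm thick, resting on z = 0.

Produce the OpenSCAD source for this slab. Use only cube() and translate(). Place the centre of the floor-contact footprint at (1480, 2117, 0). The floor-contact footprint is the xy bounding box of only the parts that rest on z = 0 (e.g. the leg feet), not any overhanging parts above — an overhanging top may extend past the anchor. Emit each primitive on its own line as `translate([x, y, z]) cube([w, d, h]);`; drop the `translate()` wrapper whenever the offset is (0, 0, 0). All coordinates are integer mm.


translate([152, 355, 0]) cube([2656, 3524, 183]);


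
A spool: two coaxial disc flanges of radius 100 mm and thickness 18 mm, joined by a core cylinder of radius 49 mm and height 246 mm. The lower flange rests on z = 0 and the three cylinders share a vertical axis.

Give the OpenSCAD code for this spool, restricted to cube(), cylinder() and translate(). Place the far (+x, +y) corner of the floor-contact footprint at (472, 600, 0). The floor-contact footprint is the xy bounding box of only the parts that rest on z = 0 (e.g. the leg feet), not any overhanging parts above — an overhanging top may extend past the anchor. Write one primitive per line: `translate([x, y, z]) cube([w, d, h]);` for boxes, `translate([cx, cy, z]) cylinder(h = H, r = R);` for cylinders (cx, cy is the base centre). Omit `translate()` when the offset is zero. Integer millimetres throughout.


translate([372, 500, 0]) cylinder(h = 18, r = 100);
translate([372, 500, 18]) cylinder(h = 246, r = 49);
translate([372, 500, 264]) cylinder(h = 18, r = 100);


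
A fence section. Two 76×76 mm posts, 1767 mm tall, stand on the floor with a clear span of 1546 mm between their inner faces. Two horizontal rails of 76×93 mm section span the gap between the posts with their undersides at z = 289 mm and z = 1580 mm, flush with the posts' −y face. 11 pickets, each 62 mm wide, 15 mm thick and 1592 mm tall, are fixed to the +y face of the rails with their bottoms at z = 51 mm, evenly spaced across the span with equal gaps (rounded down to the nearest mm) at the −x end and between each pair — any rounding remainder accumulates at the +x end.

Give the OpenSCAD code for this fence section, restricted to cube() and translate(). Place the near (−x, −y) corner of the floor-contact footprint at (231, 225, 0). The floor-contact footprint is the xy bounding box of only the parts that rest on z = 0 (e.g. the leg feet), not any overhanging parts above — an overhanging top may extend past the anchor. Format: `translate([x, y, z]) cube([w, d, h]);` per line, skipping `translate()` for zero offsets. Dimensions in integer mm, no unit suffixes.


translate([231, 225, 0]) cube([76, 76, 1767]);
translate([1853, 225, 0]) cube([76, 76, 1767]);
translate([307, 225, 289]) cube([1546, 76, 93]);
translate([307, 225, 1580]) cube([1546, 76, 93]);
translate([379, 301, 51]) cube([62, 15, 1592]);
translate([513, 301, 51]) cube([62, 15, 1592]);
translate([647, 301, 51]) cube([62, 15, 1592]);
translate([781, 301, 51]) cube([62, 15, 1592]);
translate([915, 301, 51]) cube([62, 15, 1592]);
translate([1049, 301, 51]) cube([62, 15, 1592]);
translate([1183, 301, 51]) cube([62, 15, 1592]);
translate([1317, 301, 51]) cube([62, 15, 1592]);
translate([1451, 301, 51]) cube([62, 15, 1592]);
translate([1585, 301, 51]) cube([62, 15, 1592]);
translate([1719, 301, 51]) cube([62, 15, 1592]);


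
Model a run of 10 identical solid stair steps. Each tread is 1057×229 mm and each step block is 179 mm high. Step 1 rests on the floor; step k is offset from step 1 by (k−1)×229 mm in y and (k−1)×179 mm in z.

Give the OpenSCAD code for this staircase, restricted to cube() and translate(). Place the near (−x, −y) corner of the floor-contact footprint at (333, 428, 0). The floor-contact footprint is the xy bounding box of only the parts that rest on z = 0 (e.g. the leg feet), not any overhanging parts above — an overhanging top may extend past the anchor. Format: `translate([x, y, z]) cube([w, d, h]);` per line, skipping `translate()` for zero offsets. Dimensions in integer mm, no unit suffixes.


translate([333, 428, 0]) cube([1057, 229, 179]);
translate([333, 657, 179]) cube([1057, 229, 179]);
translate([333, 886, 358]) cube([1057, 229, 179]);
translate([333, 1115, 537]) cube([1057, 229, 179]);
translate([333, 1344, 716]) cube([1057, 229, 179]);
translate([333, 1573, 895]) cube([1057, 229, 179]);
translate([333, 1802, 1074]) cube([1057, 229, 179]);
translate([333, 2031, 1253]) cube([1057, 229, 179]);
translate([333, 2260, 1432]) cube([1057, 229, 179]);
translate([333, 2489, 1611]) cube([1057, 229, 179]);


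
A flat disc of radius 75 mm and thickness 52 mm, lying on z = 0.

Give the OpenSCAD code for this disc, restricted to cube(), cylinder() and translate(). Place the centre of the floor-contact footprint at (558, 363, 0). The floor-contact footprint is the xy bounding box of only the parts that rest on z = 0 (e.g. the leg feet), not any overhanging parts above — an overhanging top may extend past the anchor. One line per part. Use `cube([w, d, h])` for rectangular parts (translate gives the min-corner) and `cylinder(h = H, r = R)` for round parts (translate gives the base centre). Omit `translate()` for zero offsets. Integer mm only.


translate([558, 363, 0]) cylinder(h = 52, r = 75);


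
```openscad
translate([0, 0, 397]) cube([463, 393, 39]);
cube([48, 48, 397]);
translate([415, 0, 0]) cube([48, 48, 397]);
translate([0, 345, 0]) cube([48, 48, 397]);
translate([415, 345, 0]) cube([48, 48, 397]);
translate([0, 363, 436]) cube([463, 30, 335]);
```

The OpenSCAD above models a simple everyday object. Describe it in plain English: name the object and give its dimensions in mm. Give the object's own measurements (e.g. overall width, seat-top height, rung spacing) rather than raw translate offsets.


A chair. The seat is a 463×393×39 mm slab with its top at z = 436 mm, on four 48×48 mm corner legs (flush with the seat edges, standing on z = 0). A flat backrest 30 mm thick, 335 mm tall, spans the full seat width and rises from the seat top along its +y edge, rear face flush with the rear of the seat.


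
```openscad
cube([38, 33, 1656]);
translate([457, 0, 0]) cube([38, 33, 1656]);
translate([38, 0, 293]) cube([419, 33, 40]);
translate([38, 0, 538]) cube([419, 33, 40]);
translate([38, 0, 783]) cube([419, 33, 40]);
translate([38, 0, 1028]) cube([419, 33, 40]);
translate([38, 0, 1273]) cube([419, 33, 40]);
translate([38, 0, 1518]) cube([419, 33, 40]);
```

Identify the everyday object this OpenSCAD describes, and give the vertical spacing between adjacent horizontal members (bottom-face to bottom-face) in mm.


A ladder. The rung spacing is 245 mm.

Two tall 38×33 posts with 6 short bars between them — a ladder. Adjacent rungs sit at z = 293 and z = 538, so the spacing is 538 − 293 = 245 mm.


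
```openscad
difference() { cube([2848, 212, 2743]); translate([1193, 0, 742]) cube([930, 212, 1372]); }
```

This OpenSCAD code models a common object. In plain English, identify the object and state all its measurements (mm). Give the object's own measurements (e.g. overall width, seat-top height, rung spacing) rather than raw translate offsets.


A wall 2848 mm long (x), 212 mm thick (y), 2743 mm tall, with a rectangular window opening cut through it. The opening is 930 mm wide and 1372 mm tall; its sill is at z = 742 mm and its near (−x) edge is 1193 mm from the wall's −x end. The opening passes through the full wall thickness.


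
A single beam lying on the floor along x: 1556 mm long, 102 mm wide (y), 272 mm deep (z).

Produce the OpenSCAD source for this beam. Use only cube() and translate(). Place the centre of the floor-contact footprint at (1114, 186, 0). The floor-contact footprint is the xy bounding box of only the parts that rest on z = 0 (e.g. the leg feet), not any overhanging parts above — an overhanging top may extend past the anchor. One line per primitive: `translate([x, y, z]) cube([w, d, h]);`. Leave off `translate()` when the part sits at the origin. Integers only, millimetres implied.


translate([336, 135, 0]) cube([1556, 102, 272]);


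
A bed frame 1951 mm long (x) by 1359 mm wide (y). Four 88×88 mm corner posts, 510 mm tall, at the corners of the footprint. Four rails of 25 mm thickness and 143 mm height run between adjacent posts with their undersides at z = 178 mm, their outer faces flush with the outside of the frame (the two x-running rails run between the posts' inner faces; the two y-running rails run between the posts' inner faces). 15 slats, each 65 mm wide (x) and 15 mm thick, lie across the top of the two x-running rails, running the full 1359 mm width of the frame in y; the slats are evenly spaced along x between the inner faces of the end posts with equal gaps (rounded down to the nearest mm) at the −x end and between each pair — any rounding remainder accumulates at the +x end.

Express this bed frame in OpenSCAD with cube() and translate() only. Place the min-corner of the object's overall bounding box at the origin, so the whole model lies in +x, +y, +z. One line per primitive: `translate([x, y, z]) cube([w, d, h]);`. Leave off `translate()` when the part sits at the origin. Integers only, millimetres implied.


cube([88, 88, 510]);
translate([0, 1271, 0]) cube([88, 88, 510]);
translate([1863, 0, 0]) cube([88, 88, 510]);
translate([1863, 1271, 0]) cube([88, 88, 510]);
translate([88, 0, 178]) cube([1775, 25, 143]);
translate([88, 1334, 178]) cube([1775, 25, 143]);
translate([0, 88, 178]) cube([25, 1183, 143]);
translate([1926, 88, 178]) cube([25, 1183, 143]);
translate([138, 0, 321]) cube([65, 1359, 15]);
translate([253, 0, 321]) cube([65, 1359, 15]);
translate([368, 0, 321]) cube([65, 1359, 15]);
translate([483, 0, 321]) cube([65, 1359, 15]);
translate([598, 0, 321]) cube([65, 1359, 15]);
translate([713, 0, 321]) cube([65, 1359, 15]);
translate([828, 0, 321]) cube([65, 1359, 15]);
translate([943, 0, 321]) cube([65, 1359, 15]);
translate([1058, 0, 321]) cube([65, 1359, 15]);
translate([1173, 0, 321]) cube([65, 1359, 15]);
translate([1288, 0, 321]) cube([65, 1359, 15]);
translate([1403, 0, 321]) cube([65, 1359, 15]);
translate([1518, 0, 321]) cube([65, 1359, 15]);
translate([1633, 0, 321]) cube([65, 1359, 15]);
translate([1748, 0, 321]) cube([65, 1359, 15]);


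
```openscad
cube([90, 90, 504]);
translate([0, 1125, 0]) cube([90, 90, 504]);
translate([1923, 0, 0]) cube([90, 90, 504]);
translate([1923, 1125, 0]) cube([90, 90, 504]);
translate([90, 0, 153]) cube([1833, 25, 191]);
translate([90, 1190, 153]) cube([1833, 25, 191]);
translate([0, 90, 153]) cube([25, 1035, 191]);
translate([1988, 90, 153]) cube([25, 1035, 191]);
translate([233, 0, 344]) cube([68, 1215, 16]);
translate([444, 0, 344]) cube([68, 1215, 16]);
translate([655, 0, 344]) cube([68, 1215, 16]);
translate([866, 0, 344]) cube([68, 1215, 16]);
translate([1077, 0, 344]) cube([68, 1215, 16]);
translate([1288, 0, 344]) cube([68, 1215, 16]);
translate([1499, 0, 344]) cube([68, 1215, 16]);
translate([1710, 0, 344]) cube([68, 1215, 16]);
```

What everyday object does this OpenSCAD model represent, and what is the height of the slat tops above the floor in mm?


A bed frame. The slat-top height is 360 mm.

Four posts, four rails, and a row of slats — a bed frame. Slats sit on the rails at z = 153 + 191 = 344; with slat thickness 16, the top is 360 mm.


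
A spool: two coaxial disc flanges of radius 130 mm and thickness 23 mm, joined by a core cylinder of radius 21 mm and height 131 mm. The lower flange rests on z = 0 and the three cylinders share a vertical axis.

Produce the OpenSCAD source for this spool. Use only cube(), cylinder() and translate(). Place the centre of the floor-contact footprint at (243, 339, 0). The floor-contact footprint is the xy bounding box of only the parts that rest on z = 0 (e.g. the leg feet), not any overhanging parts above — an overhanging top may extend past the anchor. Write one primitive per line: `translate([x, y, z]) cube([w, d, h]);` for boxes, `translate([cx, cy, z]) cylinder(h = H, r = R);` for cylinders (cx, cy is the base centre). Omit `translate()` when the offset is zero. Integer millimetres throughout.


translate([243, 339, 0]) cylinder(h = 23, r = 130);
translate([243, 339, 23]) cylinder(h = 131, r = 21);
translate([243, 339, 154]) cylinder(h = 23, r = 130);


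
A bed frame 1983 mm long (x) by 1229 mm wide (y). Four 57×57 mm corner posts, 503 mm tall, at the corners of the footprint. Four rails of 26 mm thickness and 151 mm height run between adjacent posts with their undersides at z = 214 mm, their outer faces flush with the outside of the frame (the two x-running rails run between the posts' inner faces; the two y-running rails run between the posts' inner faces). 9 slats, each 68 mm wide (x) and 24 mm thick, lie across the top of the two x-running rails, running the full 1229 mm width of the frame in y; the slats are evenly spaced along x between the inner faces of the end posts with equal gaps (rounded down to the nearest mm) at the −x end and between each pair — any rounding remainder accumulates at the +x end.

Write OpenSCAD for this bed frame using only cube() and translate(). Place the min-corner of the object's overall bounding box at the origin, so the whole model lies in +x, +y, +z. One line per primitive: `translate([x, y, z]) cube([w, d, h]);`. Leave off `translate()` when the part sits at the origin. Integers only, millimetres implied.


// slat z = rail_z + rail_h = 214 + 151 = 365
// slat gap = ⌊(1869 − 9·68) / 10⌋ = 125
cube([57, 57, 503]);
translate([0, 1172, 0]) cube([57, 57, 503]);
translate([1926, 0, 0]) cube([57, 57, 503]);
translate([1926, 1172, 0]) cube([57, 57, 503]);
translate([57, 0, 214]) cube([1869, 26, 151]);
translate([57, 1203, 214]) cube([1869, 26, 151]);
translate([0, 57, 214]) cube([26, 1115, 151]);
translate([1957, 57, 214]) cube([26, 1115, 151]);
translate([182, 0, 365]) cube([68, 1229, 24]);
translate([375, 0, 365]) cube([68, 1229, 24]);
translate([568, 0, 365]) cube([68, 1229, 24]);
translate([761, 0, 365]) cube([68, 1229, 24]);
translate([954, 0, 365]) cube([68, 1229, 24]);
translate([1147, 0, 365]) cube([68, 1229, 24]);
translate([1340, 0, 365]) cube([68, 1229, 24]);
translate([1533, 0, 365]) cube([68, 1229, 24]);
translate([1726, 0, 365]) cube([68, 1229, 24]);
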